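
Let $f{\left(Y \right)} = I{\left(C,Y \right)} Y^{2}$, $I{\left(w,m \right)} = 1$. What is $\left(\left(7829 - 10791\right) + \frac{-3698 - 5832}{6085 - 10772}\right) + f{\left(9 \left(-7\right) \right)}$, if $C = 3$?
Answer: $\frac{4729339}{4687} \approx 1009.0$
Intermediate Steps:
$f{\left(Y \right)} = Y^{2}$ ($f{\left(Y \right)} = 1 Y^{2} = Y^{2}$)
$\left(\left(7829 - 10791\right) + \frac{-3698 - 5832}{6085 - 10772}\right) + f{\left(9 \left(-7\right) \right)} = \left(\left(7829 - 10791\right) + \frac{-3698 - 5832}{6085 - 10772}\right) + \left(9 \left(-7\right)\right)^{2} = \left(\left(7829 - 10791\right) - \frac{9530}{-4687}\right) + \left(-63\right)^{2} = \left(-2962 - - \frac{9530}{4687}\right) + 3969 = \left(-2962 + \frac{9530}{4687}\right) + 3969 = - \frac{13873364}{4687} + 3969 = \frac{4729339}{4687}$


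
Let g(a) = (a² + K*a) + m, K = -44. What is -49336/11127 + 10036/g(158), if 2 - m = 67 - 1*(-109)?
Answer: -128064166/33080571 ≈ -3.8713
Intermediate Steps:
m = -174 (m = 2 - (67 - 1*(-109)) = 2 - (67 + 109) = 2 - 1*176 = 2 - 176 = -174)
g(a) = -174 + a² - 44*a (g(a) = (a² - 44*a) - 174 = -174 + a² - 44*a)
-49336/11127 + 10036/g(158) = -49336/11127 + 10036/(-174 + 158² - 44*158) = -49336*1/11127 + 10036/(-174 + 24964 - 6952) = -49336/11127 + 10036/17838 = -49336/11127 + 10036*(1/17838) = -49336/11127 + 5018/8919 = -128064166/33080571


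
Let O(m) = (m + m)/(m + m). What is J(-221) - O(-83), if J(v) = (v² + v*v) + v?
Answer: 97460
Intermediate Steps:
J(v) = v + 2*v² (J(v) = (v² + v²) + v = 2*v² + v = v + 2*v²)
O(m) = 1 (O(m) = (2*m)/((2*m)) = (2*m)*(1/(2*m)) = 1)
J(-221) - O(-83) = -221*(1 + 2*(-221)) - 1*1 = -221*(1 - 442) - 1 = -221*(-441) - 1 = 97461 - 1 = 97460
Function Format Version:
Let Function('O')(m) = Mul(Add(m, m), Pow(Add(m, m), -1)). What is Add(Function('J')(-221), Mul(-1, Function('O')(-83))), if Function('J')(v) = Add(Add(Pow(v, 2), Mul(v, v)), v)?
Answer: 97460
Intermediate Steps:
Function('J')(v) = Add(v, Mul(2, Pow(v, 2))) (Function('J')(v) = Add(Add(Pow(v, 2), Pow(v, 2)), v) = Add(Mul(2, Pow(v, 2)), v) = Add(v, Mul(2, Pow(v, 2))))
Function('O')(m) = 1 (Function('O')(m) = Mul(Mul(2, m), Pow(Mul(2, m), -1)) = Mul(Mul(2, m), Mul(Rational(1, 2), Pow(m, -1))) = 1)
Add(Function('J')(-221), Mul(-1, Function('O')(-83))) = Add(Mul(-221, Add(1, Mul(2, -221))), Mul(-1, 1)) = Add(Mul(-221, Add(1, -442)), -1) = Add(Mul(-221, -441), -1) = Add(97461, -1) = 97460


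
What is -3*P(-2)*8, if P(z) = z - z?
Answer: 0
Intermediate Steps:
P(z) = 0
-3*P(-2)*8 = -3*0*8 = 0*8 = 0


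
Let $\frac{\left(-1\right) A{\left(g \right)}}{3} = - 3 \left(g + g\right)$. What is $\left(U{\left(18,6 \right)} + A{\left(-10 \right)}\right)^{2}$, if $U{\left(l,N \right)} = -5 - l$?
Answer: $41209$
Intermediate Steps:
$A{\left(g \right)} = 18 g$ ($A{\left(g \right)} = - 3 \left(- 3 \left(g + g\right)\right) = - 3 \left(- 3 \cdot 2 g\right) = - 3 \left(- 6 g\right) = 18 g$)
$\left(U{\left(18,6 \right)} + A{\left(-10 \right)}\right)^{2} = \left(\left(-5 - 18\right) + 18 \left(-10\right)\right)^{2} = \left(\left(-5 - 18\right) - 180\right)^{2} = \left(-23 - 180\right)^{2} = \left(-203\right)^{2} = 41209$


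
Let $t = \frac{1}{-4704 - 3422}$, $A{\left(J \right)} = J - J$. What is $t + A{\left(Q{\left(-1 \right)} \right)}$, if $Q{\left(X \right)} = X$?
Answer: $- \frac{1}{8126} \approx -0.00012306$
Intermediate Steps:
$A{\left(J \right)} = 0$
$t = - \frac{1}{8126}$ ($t = \frac{1}{-8126} = - \frac{1}{8126} \approx -0.00012306$)
$t + A{\left(Q{\left(-1 \right)} \right)} = - \frac{1}{8126} + 0 = - \frac{1}{8126}$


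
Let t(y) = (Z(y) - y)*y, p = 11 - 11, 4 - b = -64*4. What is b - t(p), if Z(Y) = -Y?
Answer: 260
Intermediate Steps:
b = 260 (b = 4 - (-64)*4 = 4 - 1*(-256) = 4 + 256 = 260)
p = 0
t(y) = -2*y² (t(y) = (-y - y)*y = (-2*y)*y = -2*y²)
b - t(p) = 260 - (-2)*0² = 260 - (-2)*0 = 260 - 1*0 = 260 + 0 = 260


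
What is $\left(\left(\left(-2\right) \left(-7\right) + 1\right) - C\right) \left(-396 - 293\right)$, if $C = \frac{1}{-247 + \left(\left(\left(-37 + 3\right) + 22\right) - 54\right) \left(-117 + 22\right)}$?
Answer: $- \frac{62247016}{6023} \approx -10335.0$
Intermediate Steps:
$C = \frac{1}{6023}$ ($C = \frac{1}{-247 + \left(\left(-34 + 22\right) - 54\right) \left(-95\right)} = \frac{1}{-247 + \left(-12 - 54\right) \left(-95\right)} = \frac{1}{-247 - -6270} = \frac{1}{-247 + 6270} = \frac{1}{6023} \approx 0.00016603$)
$\left(\left(\left(-2\right) \left(-7\right) + 1\right) - C\right) \left(-396 - 293\right) = \left(\left(\left(-2\right) \left(-7\right) + 1\right) - \frac{1}{6023}\right) \left(-396 - 293\right) = \left(\left(14 + 1\right) - \frac{1}{6023}\right) \left(-689\right) = \left(15 - \frac{1}{6023}\right) \left(-689\right) = \frac{90344}{6023} \left(-689\right) = - \frac{62247016}{6023}$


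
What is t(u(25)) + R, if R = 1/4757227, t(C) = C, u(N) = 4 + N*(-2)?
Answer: -218832441/4757227 ≈ -46.000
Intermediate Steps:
u(N) = 4 - 2*N
R = 1/4757227 ≈ 2.1021e-7
t(u(25)) + R = (4 - 2*25) + 1/4757227 = (4 - 50) + 1/4757227 = -46 + 1/4757227 = -218832441/4757227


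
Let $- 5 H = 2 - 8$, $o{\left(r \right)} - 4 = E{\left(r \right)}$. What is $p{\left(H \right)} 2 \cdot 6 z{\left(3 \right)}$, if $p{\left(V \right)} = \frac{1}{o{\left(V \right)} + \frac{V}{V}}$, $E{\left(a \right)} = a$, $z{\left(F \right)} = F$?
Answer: $\frac{180}{31} \approx 5.8064$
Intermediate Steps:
$o{\left(r \right)} = 4 + r$
$H = \frac{6}{5}$ ($H = - \frac{2 - 8}{5} = \left(- \frac{1}{5}\right) \left(-6\right) = \frac{6}{5} \approx 1.2$)
$p{\left(V \right)} = \frac{1}{5 + V}$ ($p{\left(V \right)} = \frac{1}{\left(4 + V\right) + \frac{V}{V}} = \frac{1}{\left(4 + V\right) + 1} = \frac{1}{5 + V}$)
$p{\left(H \right)} 2 \cdot 6 z{\left(3 \right)} = \frac{2 \cdot 6 \cdot 3}{5 + \frac{6}{5}} = \frac{12 \cdot 3}{\frac{31}{5}} = \frac{5}{31} \cdot 36 = \frac{180}{31}$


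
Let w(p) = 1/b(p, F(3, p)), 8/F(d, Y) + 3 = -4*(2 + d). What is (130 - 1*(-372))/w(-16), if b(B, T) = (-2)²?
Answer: 2008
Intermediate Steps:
F(d, Y) = 8/(-11 - 4*d) (F(d, Y) = 8/(-3 - 4*(2 + d)) = 8/(-3 + (-8 - 4*d)) = 8/(-11 - 4*d))
b(B, T) = 4
w(p) = ¼ (w(p) = 1/4 = ¼)
(130 - 1*(-372))/w(-16) = (130 - 1*(-372))/(¼) = (130 + 372)*4 = 502*4 = 2008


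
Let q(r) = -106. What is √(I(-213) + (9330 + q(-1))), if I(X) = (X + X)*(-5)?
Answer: √11354 ≈ 106.56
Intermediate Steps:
I(X) = -10*X (I(X) = (2*X)*(-5) = -10*X)
√(I(-213) + (9330 + q(-1))) = √(-10*(-213) + (9330 - 106)) = √(2130 + 9224) = √11354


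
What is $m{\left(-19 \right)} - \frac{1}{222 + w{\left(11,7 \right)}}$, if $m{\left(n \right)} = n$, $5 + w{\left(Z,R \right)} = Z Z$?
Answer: $- \frac{6423}{338} \approx -19.003$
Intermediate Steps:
$w{\left(Z,R \right)} = -5 + Z^{2}$ ($w{\left(Z,R \right)} = -5 + Z Z = -5 + Z^{2}$)
$m{\left(-19 \right)} - \frac{1}{222 + w{\left(11,7 \right)}} = -19 - \frac{1}{222 - \left(5 - 11^{2}\right)} = -19 - \frac{1}{222 + \left(-5 + 121\right)} = -19 - \frac{1}{222 + 116} = -19 - \frac{1}{338} = - \frac{6423}{338}$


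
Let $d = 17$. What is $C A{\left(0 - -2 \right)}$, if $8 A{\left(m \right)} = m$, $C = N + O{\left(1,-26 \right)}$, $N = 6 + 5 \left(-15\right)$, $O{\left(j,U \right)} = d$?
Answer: $-13$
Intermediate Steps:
$O{\left(j,U \right)} = 17$
$N = -69$ ($N = 6 - 75 = -69$)
$C = -52$ ($C = -69 + 17 = -52$)
$A{\left(m \right)} = \frac{m}{8}$
$C A{\left(0 - -2 \right)} = - 52 \frac{0 - -2}{8} = - 52 \frac{0 + 2}{8} = - 52 \cdot \frac{1}{8} \cdot 2 = \left(-52\right) \frac{1}{4} = -13$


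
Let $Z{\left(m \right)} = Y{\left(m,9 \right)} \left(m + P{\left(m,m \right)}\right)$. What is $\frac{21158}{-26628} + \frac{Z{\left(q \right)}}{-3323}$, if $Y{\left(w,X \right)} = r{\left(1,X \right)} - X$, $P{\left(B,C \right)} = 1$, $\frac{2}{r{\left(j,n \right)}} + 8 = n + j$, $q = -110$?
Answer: $- \frac{46763825}{44242422} \approx -1.057$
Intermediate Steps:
$r{\left(j,n \right)} = \frac{2}{-8 + j + n}$ ($r{\left(j,n \right)} = \frac{2}{-8 + \left(n + j\right)} = \frac{2}{-8 + \left(j + n\right)} = \frac{2}{-8 + j + n}$)
$Y{\left(w,X \right)} = - X + \frac{2}{-7 + X}$ ($Y{\left(w,X \right)} = \frac{2}{-8 + 1 + X} - X = \frac{2}{-7 + X} - X = - X + \frac{2}{-7 + X}$)
$Z{\left(m \right)} = -8 - 8 m$ ($Z{\left(m \right)} = \frac{2 - 9 \left(-7 + 9\right)}{-7 + 9} \left(m + 1\right) = \frac{2 - 9 \cdot 2}{2} \left(1 + m\right) = \frac{2 - 18}{2} \left(1 + m\right) = \frac{1}{2} \left(-16\right) \left(1 + m\right) = - 8 \left(1 + m\right) = -8 - 8 m$)
$\frac{21158}{-26628} + \frac{Z{\left(q \right)}}{-3323} = \frac{21158}{-26628} + \frac{-8 - -880}{-3323} = 21158 \left(- \frac{1}{26628}\right) + \left(-8 + 880\right) \left(- \frac{1}{3323}\right) = - \frac{10579}{13314} + 872 \left(- \frac{1}{3323}\right) = - \frac{10579}{13314} - \frac{872}{3323} = - \frac{46763825}{44242422}$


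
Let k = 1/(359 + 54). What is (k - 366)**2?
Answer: 22848438649/170569 ≈ 1.3395e+5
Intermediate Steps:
k = 1/413 ≈ 0.0024213
(k - 366)**2 = (1/413 - 366)**2 = (-151157/413)**2 = 22848438649/170569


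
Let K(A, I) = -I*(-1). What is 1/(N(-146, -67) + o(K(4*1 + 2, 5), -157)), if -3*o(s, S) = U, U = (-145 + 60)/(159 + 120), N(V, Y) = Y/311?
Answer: -260307/29644 ≈ -8.7811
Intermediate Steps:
N(V, Y) = Y/311 (N(V, Y) = Y*(1/311) = Y/311)
K(A, I) = I
U = -85/279 ≈ -0.30466
o(s, S) = 85/837 (o(s, S) = -⅓*(-85/279) = 85/837)
1/(N(-146, -67) + o(K(4*1 + 2, 5), -157)) = 1/((1/311)*(-67) + 85/837) = 1/(-67/311 + 85/837) = 1/(-29644/260307) = -260307/29644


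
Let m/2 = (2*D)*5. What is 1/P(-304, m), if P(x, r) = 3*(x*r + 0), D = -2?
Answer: 1/36480 ≈ 2.7412e-5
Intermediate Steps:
m = -40 (m = 2*((2*(-2))*5) = 2*(-4*5) = 2*(-20) = -40)
P(x, r) = 3*r*x (P(x, r) = 3*(r*x + 0) = 3*(r*x) = 3*r*x)
1/P(-304, m) = 1/(3*(-40)*(-304)) = 1/36480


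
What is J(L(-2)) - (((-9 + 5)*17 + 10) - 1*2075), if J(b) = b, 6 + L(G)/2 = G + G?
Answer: 2113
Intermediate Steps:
L(G) = -12 + 4*G (L(G) = -12 + 2*(G + G) = -12 + 2*(2*G) = -12 + 4*G)
J(L(-2)) - (((-9 + 5)*17 + 10) - 1*2075) = (-12 + 4*(-2)) - (((-9 + 5)*17 + 10) - 1*2075) = (-12 - 8) - ((-4*17 + 10) - 2075) = -20 - ((-68 + 10) - 2075) = -20 - (-58 - 2075) = -20 - 1*(-2133) = -20 + 2133 = 2113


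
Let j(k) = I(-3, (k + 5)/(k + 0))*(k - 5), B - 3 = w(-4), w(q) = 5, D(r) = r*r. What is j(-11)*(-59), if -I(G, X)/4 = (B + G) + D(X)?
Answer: -2420416/121 ≈ -20003.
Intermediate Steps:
D(r) = r²
B = 8 (B = 3 + 5 = 8)
I(G, X) = -32 - 4*G - 4*X² (I(G, X) = -4*((8 + G) + X²) = -4*(8 + G + X²) = -32 - 4*G - 4*X²)
j(k) = (-20 - 4*(5 + k)²/k²)*(-5 + k) (j(k) = (-32 - 4*(-3) - 4*(k + 5)²/(k + 0)²)*(k - 5) = (-32 + 12 - 4*(5 + k)²/k²)*(-5 + k) = (-20 - 4*(5 + k)²/k²)*(-5 + k))
j(-11)*(-59) = (80 - 24*(-11) + 100/(-11) + 500/(-11)²)*(-59) = (80 + 264 + 100*(-1/11) + 500*(1/121))*(-59) = (80 + 264 - 100/11 + 500/121)*(-59) = (41024/121)*(-59) = -2420416/121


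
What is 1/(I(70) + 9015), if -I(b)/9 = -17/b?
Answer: 70/631203 ≈ 0.00011090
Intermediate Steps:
I(b) = 153/b (I(b) = -(-153)/b = 153/b)
1/(I(70) + 9015) = 1/(153/70 + 9015) = 1/(631203/70) = 70/631203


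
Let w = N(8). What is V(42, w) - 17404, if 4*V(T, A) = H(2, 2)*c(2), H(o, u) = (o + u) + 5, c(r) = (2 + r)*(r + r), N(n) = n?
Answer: -17368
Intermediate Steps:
w = 8
c(r) = 2*r*(2 + r) (c(r) = (2 + r)*(2*r) = 2*r*(2 + r))
H(o, u) = 5 + o + u
V(T, A) = 36 (V(T, A) = ((5 + 2 + 2)*(2*2*(2 + 2)))/4 = (9*(2*2*4))/4 = (9*16)/4 = (¼)*144 = 36)
V(42, w) - 17404 = 36 - 17404 = -17368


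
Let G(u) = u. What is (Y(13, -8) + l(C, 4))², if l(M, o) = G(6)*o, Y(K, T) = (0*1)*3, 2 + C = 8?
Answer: 576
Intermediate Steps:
C = 6 (C = -2 + 8 = 6)
Y(K, T) = 0 (Y(K, T) = 0*3 = 0)
l(M, o) = 6*o
(Y(13, -8) + l(C, 4))² = (0 + 6*4)² = (0 + 24)² = 24² = 576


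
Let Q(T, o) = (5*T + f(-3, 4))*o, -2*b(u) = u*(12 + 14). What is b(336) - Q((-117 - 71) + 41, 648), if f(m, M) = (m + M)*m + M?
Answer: 471264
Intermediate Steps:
b(u) = -13*u (b(u) = -u*(12 + 14)/2 = -u*26/2 = -13*u)
f(m, M) = M + m*(M + m) (f(m, M) = (M + m)*m + M = m*(M + m) + M = M + m*(M + m))
Q(T, o) = o*(1 + 5*T) (Q(T, o) = (5*T + (4 + (-3)² + 4*(-3)))*o = (5*T + (4 + 9 - 12))*o = (5*T + 1)*o = (1 + 5*T)*o = o*(1 + 5*T))
b(336) - Q((-117 - 71) + 41, 648) = -13*336 - 648*(1 + 5*((-117 - 71) + 41)) = -4368 - 648*(1 + 5*(-188 + 41)) = -4368 - 648*(1 + 5*(-147)) = -4368 - 648*(1 - 735) = -4368 - 648*(-734) = -4368 - 1*(-475632) = -4368 + 475632 = 471264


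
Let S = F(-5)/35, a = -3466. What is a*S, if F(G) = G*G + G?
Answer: -13864/7 ≈ -1980.6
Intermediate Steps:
F(G) = G + G² (F(G) = G² + G = G + G²)
S = 4/7 (S = -5*(1 - 5)/35 = -5*(-4)*(1/35) = 20*(1/35) = 4/7 ≈ 0.57143)
a*S = -3466*4/7 = -13864/7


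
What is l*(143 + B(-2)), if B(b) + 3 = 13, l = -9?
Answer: -1377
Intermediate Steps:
B(b) = 10 (B(b) = -3 + 13 = 10)
l*(143 + B(-2)) = -9*(143 + 10) = -9*153 = -1377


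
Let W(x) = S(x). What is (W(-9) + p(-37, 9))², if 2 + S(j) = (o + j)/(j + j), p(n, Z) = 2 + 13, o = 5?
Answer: 14161/81 ≈ 174.83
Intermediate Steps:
p(n, Z) = 15
S(j) = -2 + (5 + j)/(2*j) (S(j) = -2 + (5 + j)/(j + j) = -2 + (5 + j)/((2*j)) = -2 + (5 + j)*(1/(2*j)) = -2 + (5 + j)/(2*j))
W(x) = (5 - 3*x)/(2*x)
(W(-9) + p(-37, 9))² = ((½)*(5 - 3*(-9))/(-9) + 15)² = ((½)*(-⅑)*(5 + 27) + 15)² = ((½)*(-⅑)*32 + 15)² = (-16/9 + 15)² = (119/9)² = 14161/81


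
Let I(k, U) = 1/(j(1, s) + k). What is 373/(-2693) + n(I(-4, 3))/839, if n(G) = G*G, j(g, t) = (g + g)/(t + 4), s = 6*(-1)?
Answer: -7820982/56485675 ≈ -0.13846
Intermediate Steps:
s = -6
j(g, t) = 2*g/(4 + t) (j(g, t) = (2*g)/(4 + t) = 2*g/(4 + t))
I(k, U) = 1/(-1 + k) (I(k, U) = 1/(2*1/(4 - 6) + k) = 1/(2*1/(-2) + k) = 1/(2*1*(-½) + k) = 1/(-1 + k))
n(G) = G²
373/(-2693) + n(I(-4, 3))/839 = 373/(-2693) + (1/(-1 - 4))²/839 = 373*(-1/2693) + (1/(-5))²*(1/839) = -373/2693 + (-⅕)²*(1/839) = -373/2693 + (1/25)*(1/839) = -373/2693 + 1/20975 = -7820982/56485675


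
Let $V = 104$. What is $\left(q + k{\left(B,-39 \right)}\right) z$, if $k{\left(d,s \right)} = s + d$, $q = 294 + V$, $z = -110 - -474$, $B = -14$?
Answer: $125580$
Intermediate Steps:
$z = 364$ ($z = -110 + 474 = 364$)
$q = 398$ ($q = 294 + 104 = 398$)
$k{\left(d,s \right)} = d + s$
$\left(q + k{\left(B,-39 \right)}\right) z = \left(398 - 53\right) 364 = 345 \cdot 364 = 125580$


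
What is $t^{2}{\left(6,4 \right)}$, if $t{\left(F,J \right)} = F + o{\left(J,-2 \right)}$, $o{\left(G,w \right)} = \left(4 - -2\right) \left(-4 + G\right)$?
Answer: $36$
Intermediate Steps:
$o{\left(G,w \right)} = -24 + 6 G$ ($o{\left(G,w \right)} = \left(4 + 2\right) \left(-4 + G\right) = 6 \left(-4 + G\right) = -24 + 6 G$)
$t{\left(F,J \right)} = -24 + F + 6 J$ ($t{\left(F,J \right)} = F + \left(-24 + 6 J\right) = -24 + F + 6 J$)
$t^{2}{\left(6,4 \right)} = \left(-24 + 6 + 6 \cdot 4\right)^{2} = \left(-24 + 6 + 24\right)^{2} = 6^{2} = 36$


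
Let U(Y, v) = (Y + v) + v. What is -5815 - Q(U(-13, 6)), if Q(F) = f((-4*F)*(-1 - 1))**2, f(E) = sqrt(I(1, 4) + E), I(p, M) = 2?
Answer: -5809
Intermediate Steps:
f(E) = sqrt(2 + E)
U(Y, v) = Y + 2*v
Q(F) = 2 + 8*F (Q(F) = (sqrt(2 + (-4*F)*(-1 - 1)))**2 = (sqrt(2 - 4*F*(-2)))**2 = (sqrt(2 + 8*F))**2 = 2 + 8*F)
-5815 - Q(U(-13, 6)) = -5815 - (2 + 8*(-13 + 2*6)) = -5815 - (2 + 8*(-13 + 12)) = -5815 - (2 + 8*(-1)) = -5815 - (2 - 8) = -5815 - 1*(-6) = -5815 + 6 = -5809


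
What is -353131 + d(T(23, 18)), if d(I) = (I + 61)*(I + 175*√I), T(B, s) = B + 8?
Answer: -350279 + 16100*√31 ≈ -2.6064e+5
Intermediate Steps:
T(B, s) = 8 + B
d(I) = (61 + I)*(I + 175*√I)
-353131 + d(T(23, 18)) = -353131 + ((8 + 23)² + 61*(8 + 23) + 175*(8 + 23)^(3/2) + 10675*√(8 + 23)) = -353131 + (31² + 61*31 + 175*31^(3/2) + 10675*√31) = -353131 + (961 + 1891 + 175*(31*√31) + 10675*√31) = -353131 + (961 + 1891 + 5425*√31 + 10675*√31) = -353131 + (2852 + 16100*√31) = -350279 + 16100*√31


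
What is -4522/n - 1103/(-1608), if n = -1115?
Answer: 8501221/1792920 ≈ 4.7415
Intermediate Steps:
-4522/n - 1103/(-1608) = -4522/(-1115) - 1103/(-1608) = -4522*(-1/1115) - 1103*(-1/1608) = 4522/1115 + 1103/1608 = 8501221/1792920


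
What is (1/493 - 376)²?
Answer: 34360924689/243049 ≈ 1.4137e+5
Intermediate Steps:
(1/493 - 376)² = (-185367/493)² = 34360924689/243049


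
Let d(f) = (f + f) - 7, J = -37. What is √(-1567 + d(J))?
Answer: 4*I*√103 ≈ 40.596*I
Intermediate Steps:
d(f) = -7 + 2*f (d(f) = 2*f - 7 = -7 + 2*f)
√(-1567 + d(J)) = √(-1567 + (-7 + 2*(-37))) = √(-1567 + (-7 - 74)) = √(-1567 - 81) = √(-1648) = 4*I*√103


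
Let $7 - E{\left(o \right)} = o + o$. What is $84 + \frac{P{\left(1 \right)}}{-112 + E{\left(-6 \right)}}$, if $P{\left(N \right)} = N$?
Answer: $\frac{7811}{93} \approx 83.989$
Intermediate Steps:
$E{\left(o \right)} = 7 - 2 o$ ($E{\left(o \right)} = 7 - \left(o + o\right) = 7 - 2 o$)
$84 + \frac{P{\left(1 \right)}}{-112 + E{\left(-6 \right)}} = 84 + \frac{1}{-112 + \left(7 - -12\right)} 1 = 84 + \frac{1}{-112 + \left(7 + 12\right)} 1 = 84 + \frac{1}{-112 + 19} \cdot 1 = 84 + \frac{1}{-93} \cdot 1 = 84 - \frac{1}{93} = \frac{7811}{93}$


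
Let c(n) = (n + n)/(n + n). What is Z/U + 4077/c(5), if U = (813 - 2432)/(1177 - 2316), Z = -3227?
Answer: 2925110/1619 ≈ 1806.7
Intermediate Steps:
U = 1619/1139 (U = -1619/(-1139) = -1619*(-1/1139) = 1619/1139 ≈ 1.4214)
c(n) = 1 (c(n) = (2*n)/((2*n)) = (2*n)*(1/(2*n)) = 1)
Z/U + 4077/c(5) = -3227/1619/1139 + 4077/1 = -3227*1139/1619 + 4077*1 = -3675553/1619 + 4077 = 2925110/1619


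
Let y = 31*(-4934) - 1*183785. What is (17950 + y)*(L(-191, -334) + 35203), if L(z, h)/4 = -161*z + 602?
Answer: -51202295235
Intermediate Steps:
L(z, h) = 2408 - 644*z (L(z, h) = 4*(-161*z + 602) = 4*(602 - 161*z) = 2408 - 644*z)
y = -336739 (y = -152954 - 183785 = -336739)
(17950 + y)*(L(-191, -334) + 35203) = (17950 - 336739)*((2408 - 644*(-191)) + 35203) = -318789*((2408 + 123004) + 35203) = -318789*(125412 + 35203) = -318789*160615 = -51202295235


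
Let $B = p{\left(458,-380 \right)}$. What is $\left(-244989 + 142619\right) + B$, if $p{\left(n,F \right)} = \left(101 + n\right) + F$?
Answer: $-102191$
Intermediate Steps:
$p{\left(n,F \right)} = 101 + F + n$
$B = 179$ ($B = 101 - 380 + 458 = 179$)
$\left(-244989 + 142619\right) + B = \left(-244989 + 142619\right) + 179 = -102370 + 179 = -102191$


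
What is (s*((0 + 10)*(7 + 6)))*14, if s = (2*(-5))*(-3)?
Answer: 54600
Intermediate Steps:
s = 30 (s = -10*(-3) = 30)
(s*((0 + 10)*(7 + 6)))*14 = (30*((0 + 10)*(7 + 6)))*14 = (30*(10*13))*14 = (30*130)*14 = 3900*14 = 54600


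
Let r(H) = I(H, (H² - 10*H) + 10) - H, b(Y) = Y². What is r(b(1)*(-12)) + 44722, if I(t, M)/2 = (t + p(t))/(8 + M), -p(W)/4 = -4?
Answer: 6307498/141 ≈ 44734.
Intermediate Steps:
p(W) = 16 (p(W) = -4*(-4) = 16)
I(t, M) = 2*(16 + t)/(8 + M) (I(t, M) = 2*((t + 16)/(8 + M)) = 2*((16 + t)/(8 + M)) = 2*(16 + t)/(8 + M))
r(H) = -H + 2*(16 + H)/(18 + H² - 10*H) (r(H) = 2*(16 + H)/(8 + ((H² - 10*H) + 10)) - H = 2*(16 + H)/(8 + (10 + H² - 10*H)) - H = 2*(16 + H)/(18 + H² - 10*H) - H = -H + 2*(16 + H)/(18 + H² - 10*H))
r(b(1)*(-12)) + 44722 = (32 - (1²*(-12))³ - 16*1²*(-12) + 10*(1²*(-12))²)/(18 + (1²*(-12))² - 10*1²*(-12)) + 44722 = (32 - (1*(-12))³ - 16*(-12) + 10*(1*(-12))²)/(18 + (1*(-12))² - 10*(-12)) + 44722 = (32 - 1*(-12)³ - 16*(-12) + 10*(-12)²)/(18 + (-12)² - 10*(-12)) + 44722 = (32 - 1*(-1728) + 192 + 10*144)/(18 + 144 + 120) + 44722 = (32 + 1728 + 192 + 1440)/282 + 44722 = (1/282)*3392 + 44722 = 1696/141 + 44722 = 6307498/141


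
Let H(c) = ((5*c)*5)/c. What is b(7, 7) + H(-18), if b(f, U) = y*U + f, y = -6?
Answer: -10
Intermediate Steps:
b(f, U) = f - 6*U (b(f, U) = -6*U + f = f - 6*U)
H(c) = 25 (H(c) = (25*c)/c = 25)
b(7, 7) + H(-18) = (7 - 6*7) + 25 = (7 - 42) + 25 = -35 + 25 = -10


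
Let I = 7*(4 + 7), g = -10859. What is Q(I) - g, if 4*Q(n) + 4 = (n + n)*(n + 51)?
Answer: 15786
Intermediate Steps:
I = 77 (I = 7*11 = 77)
Q(n) = -1 + n*(51 + n)/2 (Q(n) = -1 + ((n + n)*(n + 51))/4 = -1 + ((2*n)*(51 + n))/4 = -1 + (2*n*(51 + n))/4 = -1 + n*(51 + n)/2)
Q(I) - g = (-1 + (1/2)*77**2 + (51/2)*77) - 1*(-10859) = (-1 + (1/2)*5929 + 3927/2) + 10859 = (-1 + 5929/2 + 3927/2) + 10859 = 4927 + 10859 = 15786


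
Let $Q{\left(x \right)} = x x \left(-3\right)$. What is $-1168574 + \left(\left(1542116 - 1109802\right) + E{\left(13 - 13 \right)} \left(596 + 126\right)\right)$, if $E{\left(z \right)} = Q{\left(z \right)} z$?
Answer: $-736260$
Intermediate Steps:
$Q{\left(x \right)} = - 3 x^{2}$ ($Q{\left(x \right)} = x^{2} \left(-3\right) = - 3 x^{2}$)
$E{\left(z \right)} = - 3 z^{3}$ ($E{\left(z \right)} = - 3 z^{2} z = - 3 z^{3}$)
$-1168574 + \left(\left(1542116 - 1109802\right) + E{\left(13 - 13 \right)} \left(596 + 126\right)\right) = -1168574 + \left(\left(1542116 - 1109802\right) + - 3 \left(13 - 13\right)^{3} \left(596 + 126\right)\right) = -1168574 + \left(432314 + - 3 \left(13 - 13\right)^{3} \cdot 722\right) = -1168574 + \left(432314 + - 3 \cdot 0^{3} \cdot 722\right) = -1168574 + \left(432314 + \left(-3\right) 0 \cdot 722\right) = -1168574 + \left(432314 + 0 \cdot 722\right) = -1168574 + \left(432314 + 0\right) = -1168574 + 432314 = -736260$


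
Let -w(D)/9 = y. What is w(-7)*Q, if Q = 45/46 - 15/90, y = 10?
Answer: -1680/23 ≈ -73.043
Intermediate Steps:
w(D) = -90 (w(D) = -9*10 = -90)
Q = 56/69 (Q = 45*(1/46) - 15*1/90 = 45/46 - ⅙ = 56/69 ≈ 0.81159)
w(-7)*Q = -90*56/69 = -1680/23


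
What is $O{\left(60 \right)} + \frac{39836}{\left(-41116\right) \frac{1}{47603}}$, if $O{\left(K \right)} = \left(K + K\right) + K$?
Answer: $- \frac{472228057}{10279} \approx -45941.0$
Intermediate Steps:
$O{\left(K \right)} = 3 K$ ($O{\left(K \right)} = 2 K + K = 3 K$)
$O{\left(60 \right)} + \frac{39836}{\left(-41116\right) \frac{1}{47603}} = 3 \cdot 60 + \frac{39836}{\left(-41116\right) \frac{1}{47603}} = 180 + \frac{39836}{\left(-41116\right) \frac{1}{47603}} = 180 + \frac{39836}{- \frac{41116}{47603}} = 180 + 39836 \left(- \frac{47603}{41116}\right) = 180 - \frac{474078277}{10279} = - \frac{472228057}{10279}$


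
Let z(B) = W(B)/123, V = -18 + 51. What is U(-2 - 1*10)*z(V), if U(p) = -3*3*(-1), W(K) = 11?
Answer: 33/41 ≈ 0.80488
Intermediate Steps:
V = 33
U(p) = 9 (U(p) = -9*(-1) = 9)
z(B) = 11/123
U(-2 - 1*10)*z(V) = 9*(11/123) = 33/41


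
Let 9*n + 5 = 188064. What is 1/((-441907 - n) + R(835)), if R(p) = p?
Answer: -9/4157707 ≈ -2.1647e-6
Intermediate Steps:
n = 188059/9 (n = -5/9 + (1/9)*188064 = -5/9 + 20896 = 188059/9 ≈ 20895.)
1/((-441907 - n) + R(835)) = 1/((-441907 - 1*188059/9) + 835) = 1/((-441907 - 188059/9) + 835) = 1/(-4165222/9 + 835) = 1/(-4157707/9) = -9/4157707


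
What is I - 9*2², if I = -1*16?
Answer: -52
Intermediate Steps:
I = -16
I - 9*2² = -16 - 9*2² = -16 - 9*4 = -16 - 36 = -52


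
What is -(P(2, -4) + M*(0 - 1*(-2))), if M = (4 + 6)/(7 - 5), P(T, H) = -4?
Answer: -6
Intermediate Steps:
M = 5 (M = 10/2 = 10*(½) = 5)
-(P(2, -4) + M*(0 - 1*(-2))) = -(-4 + 5*(0 - 1*(-2))) = -(-4 + 5*(0 + 2)) = -(-4 + 5*2) = -(-4 + 10) = -1*6 = -6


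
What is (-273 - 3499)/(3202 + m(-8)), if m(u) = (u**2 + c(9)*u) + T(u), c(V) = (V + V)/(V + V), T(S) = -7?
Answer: -3772/3251 ≈ -1.1603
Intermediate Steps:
c(V) = 1 (c(V) = (2*V)/((2*V)) = (2*V)*(1/(2*V)) = 1)
m(u) = -7 + u + u**2 (m(u) = (u**2 + 1*u) - 7 = (u**2 + u) - 7 = (u + u**2) - 7 = -7 + u + u**2)
(-273 - 3499)/(3202 + m(-8)) = (-273 - 3499)/(3202 + (-7 - 8 + (-8)**2)) = -3772/(3202 + (-7 - 8 + 64)) = -3772/(3202 + 49) = -3772/3251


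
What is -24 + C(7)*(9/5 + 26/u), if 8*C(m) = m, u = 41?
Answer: -35867/1640 ≈ -21.870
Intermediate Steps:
C(m) = m/8
-24 + C(7)*(9/5 + 26/u) = -24 + ((⅛)*7)*(9/5 + 26/41) = -24 + 7*(9*(⅕) + 26*(1/41))/8 = -24 + 7*(9/5 + 26/41)/8 = -24 + (7/8)*(499/205) = -24 + 3493/1640 = -35867/1640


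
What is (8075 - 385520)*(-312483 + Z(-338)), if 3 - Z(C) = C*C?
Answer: 161064840180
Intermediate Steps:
Z(C) = 3 - C² (Z(C) = 3 - C*C = 3 - C²)
(8075 - 385520)*(-312483 + Z(-338)) = (8075 - 385520)*(-312483 + (3 - 1*(-338)²)) = -377445*(-312483 + (3 - 1*114244)) = -377445*(-312483 + (3 - 114244)) = -377445*(-312483 - 114241) = -377445*(-426724) = 161064840180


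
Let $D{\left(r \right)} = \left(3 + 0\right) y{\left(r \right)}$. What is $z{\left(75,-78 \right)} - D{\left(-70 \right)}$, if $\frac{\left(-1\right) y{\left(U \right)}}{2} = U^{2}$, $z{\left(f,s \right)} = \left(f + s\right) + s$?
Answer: $29319$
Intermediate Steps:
$z{\left(f,s \right)} = f + 2 s$
$y{\left(U \right)} = - 2 U^{2}$
$D{\left(r \right)} = - 6 r^{2}$ ($D{\left(r \right)} = \left(3 + 0\right) \left(- 2 r^{2}\right) = 3 \left(- 2 r^{2}\right) = - 6 r^{2}$)
$z{\left(75,-78 \right)} - D{\left(-70 \right)} = \left(75 + 2 \left(-78\right)\right) - - 6 \left(-70\right)^{2} = \left(75 - 156\right) - \left(-6\right) 4900 = -81 - -29400 = -81 + 29400 = 29319$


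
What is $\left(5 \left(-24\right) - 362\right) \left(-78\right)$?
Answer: $37596$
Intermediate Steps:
$\left(5 \left(-24\right) - 362\right) \left(-78\right) = \left(-120 - 362\right) \left(-78\right) = \left(-482\right) \left(-78\right) = 37596$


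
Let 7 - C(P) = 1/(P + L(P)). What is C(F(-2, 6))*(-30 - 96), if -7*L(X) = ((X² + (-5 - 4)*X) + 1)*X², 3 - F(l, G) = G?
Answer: -52185/59 ≈ -884.49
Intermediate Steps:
F(l, G) = 3 - G
L(X) = -X²*(1 + X² - 9*X)/7 (L(X) = -((X² + (-5 - 4)*X) + 1)*X²/7 = -((X² - 9*X) + 1)*X²/7 = -(1 + X² - 9*X)*X²/7 = -X²*(1 + X² - 9*X)/7)
C(P) = 7 - 1/(P + P²*(-1 - P² + 9*P)/7)
C(F(-2, 6))*(-30 - 96) = (7*(1 - 7*(3 - 1*6) + (3 - 1*6)²*(1 + (3 - 1*6)² - 9*(3 - 1*6)))/((3 - 1*6)*(-7 + (3 - 1*6)*(1 + (3 - 1*6)² - 9*(3 - 1*6)))))*(-30 - 96) = (7*(1 - 7*(3 - 6) + (3 - 6)²*(1 + (3 - 6)² - 9*(3 - 6)))/((3 - 6)*(-7 + (3 - 6)*(1 + (3 - 6)² - 9*(3 - 6)))))*(-126) = (7*(1 - 7*(-3) + (-3)²*(1 + (-3)² - 9*(-3)))/(-3*(-7 - 3*(1 + (-3)² - 9*(-3)))))*(-126) = (7*(-⅓)*(1 + 21 + 9*(1 + 9 + 27))/(-7 - 3*(1 + 9 + 27)))*(-126) = (7*(-⅓)*(1 + 21 + 9*37)/(-7 - 3*37))*(-126) = (7*(-⅓)*(1 + 21 + 333)/(-7 - 111))*(-126) = (7*(-⅓)*355/(-118))*(-126) = (7*(-⅓)*(-1/118)*355)*(-126) = (2485/354)*(-126) = -52185/59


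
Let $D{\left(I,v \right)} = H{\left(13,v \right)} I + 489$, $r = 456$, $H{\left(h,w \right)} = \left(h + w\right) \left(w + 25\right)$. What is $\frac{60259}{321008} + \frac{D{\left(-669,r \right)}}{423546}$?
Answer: $- \frac{8070090013667}{22660275728} \approx -356.13$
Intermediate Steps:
$H{\left(h,w \right)} = \left(25 + w\right) \left(h + w\right)$ ($H{\left(h,w \right)} = \left(h + w\right) \left(25 + w\right) = \left(25 + w\right) \left(h + w\right)$)
$D{\left(I,v \right)} = 489 + I \left(325 + v^{2} + 38 v\right)$ ($D{\left(I,v \right)} = \left(v^{2} + 25 \cdot 13 + 25 v + 13 v\right) I + 489 = \left(v^{2} + 325 + 25 v + 13 v\right) I + 489 = \left(325 + v^{2} + 38 v\right) I + 489 = I \left(325 + v^{2} + 38 v\right) + 489 = 489 + I \left(325 + v^{2} + 38 v\right)$)
$\frac{60259}{321008} + \frac{D{\left(-669,r \right)}}{423546} = \frac{60259}{321008} + \frac{489 - 669 \left(325 + 456^{2} + 38 \cdot 456\right)}{423546} = 60259 \cdot \frac{1}{321008} + \left(489 - 669 \left(325 + 207936 + 17328\right)\right) \frac{1}{423546} = \frac{60259}{321008} + \left(489 - 150919041\right) \frac{1}{423546} = \frac{60259}{321008} - \frac{25153092}{70591} = - \frac{8070090013667}{22660275728}$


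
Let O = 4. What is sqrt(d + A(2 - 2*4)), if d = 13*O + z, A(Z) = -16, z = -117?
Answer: 9*I ≈ 9.0*I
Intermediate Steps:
d = -65 (d = 13*4 - 117 = 52 - 117 = -65)
sqrt(d + A(2 - 2*4)) = sqrt(-65 - 16) = sqrt(-81) = 9*I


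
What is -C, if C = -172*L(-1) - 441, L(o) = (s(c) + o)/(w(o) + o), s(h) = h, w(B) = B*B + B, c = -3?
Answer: 1129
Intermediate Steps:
w(B) = B + B² (w(B) = B² + B = B + B²)
L(o) = (-3 + o)/(o + o*(1 + o)) (L(o) = (-3 + o)/(o*(1 + o) + o) = (-3 + o)/(o + o*(1 + o)))
C = -1129 (C = -172*(-3 - 1)/((-1)*(2 - 1)) - 441 = -(-172)*(-4)/1 - 441 = -(-172)*(-4) - 441 = -172*4 - 441 = -688 - 441 = -1129)
-C = -1*(-1129) = 1129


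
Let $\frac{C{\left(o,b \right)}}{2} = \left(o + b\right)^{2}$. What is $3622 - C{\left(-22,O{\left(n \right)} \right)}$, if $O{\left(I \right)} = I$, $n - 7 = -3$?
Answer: $2974$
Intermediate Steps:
$n = 4$ ($n = 7 - 3 = 4$)
$C{\left(o,b \right)} = 2 \left(b + o\right)^{2}$ ($C{\left(o,b \right)} = 2 \left(o + b\right)^{2} = 2 \left(b + o\right)^{2}$)
$3622 - C{\left(-22,O{\left(n \right)} \right)} = 3622 - 2 \left(4 - 22\right)^{2} = 3622 - 2 \left(-18\right)^{2} = 3622 - 2 \cdot 324 = 3622 - 648 = 2974$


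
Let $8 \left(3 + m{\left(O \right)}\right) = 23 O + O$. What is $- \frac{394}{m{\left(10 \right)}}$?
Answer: $- \frac{394}{27} \approx -14.593$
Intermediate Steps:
$m{\left(O \right)} = -3 + 3 O$ ($m{\left(O \right)} = -3 + \frac{23 O + O}{8} = -3 + \frac{24 O}{8} = -3 + 3 O$)
$- \frac{394}{m{\left(10 \right)}} = - \frac{394}{-3 + 3 \cdot 10} = - \frac{394}{-3 + 30} = - \frac{394}{27}$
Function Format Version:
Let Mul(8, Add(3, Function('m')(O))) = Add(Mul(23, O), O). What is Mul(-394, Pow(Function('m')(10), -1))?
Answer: Rational(-394, 27) ≈ -14.593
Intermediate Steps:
Function('m')(O) = Add(-3, Mul(3, O)) (Function('m')(O) = Add(-3, Mul(Rational(1, 8), Add(Mul(23, O), O))) = Add(-3, Mul(Rational(1, 8), Mul(24, O))) = Add(-3, Mul(3, O)))
Mul(-394, Pow(Function('m')(10), -1)) = Mul(-394, Pow(Add(-3, Mul(3, 10)), -1)) = Mul(-394, Pow(Add(-3, 30), -1)) = Mul(-394, Pow(27, -1)) = Mul(-394, Rational(1, 27)) = Rational(-394, 27)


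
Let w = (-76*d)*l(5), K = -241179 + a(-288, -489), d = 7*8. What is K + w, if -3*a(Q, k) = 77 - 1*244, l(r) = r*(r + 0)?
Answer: -1042570/3 ≈ -3.4752e+5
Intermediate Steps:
l(r) = r**2 (l(r) = r*r = r**2)
a(Q, k) = 167/3 (a(Q, k) = -(77 - 1*244)/3 = -(77 - 244)/3 = -1/3*(-167) = 167/3)
d = 56
K = -723370/3 (K = -241179 + 167/3 = -723370/3 ≈ -2.4112e+5)
w = -106400 (w = -76*56*5**2 = -4256*25 = -106400)
K + w = -723370/3 - 106400 = -1042570/3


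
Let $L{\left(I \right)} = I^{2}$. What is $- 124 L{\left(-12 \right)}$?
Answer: $-17856$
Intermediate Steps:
$- 124 L{\left(-12 \right)} = - 124 \left(-12\right)^{2} = \left(-124\right) 144 = -17856$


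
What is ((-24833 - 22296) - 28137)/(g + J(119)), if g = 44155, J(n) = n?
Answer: -37633/22137 ≈ -1.7000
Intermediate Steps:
((-24833 - 22296) - 28137)/(g + J(119)) = ((-24833 - 22296) - 28137)/(44155 + 119) = (-47129 - 28137)/44274 = -75266*1/44274 = -37633/22137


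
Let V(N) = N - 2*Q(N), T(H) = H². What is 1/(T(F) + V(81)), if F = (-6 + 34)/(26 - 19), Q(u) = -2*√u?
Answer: 1/133 ≈ 0.0075188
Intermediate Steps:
F = 4 (F = 28/7 = 28*(⅐) = 4)
V(N) = N + 4*√N (V(N) = N - (-4)*√N = N + 4*√N)
1/(T(F) + V(81)) = 1/(4² + (81 + 4*√81)) = 1/(16 + (81 + 4*9)) = 1/(16 + (81 + 36)) = 1/(16 + 117) = 1/133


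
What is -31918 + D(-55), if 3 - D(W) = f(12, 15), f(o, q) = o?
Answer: -31927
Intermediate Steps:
D(W) = -9 (D(W) = 3 - 1*12 = 3 - 12 = -9)
-31918 + D(-55) = -31918 - 9 = -31927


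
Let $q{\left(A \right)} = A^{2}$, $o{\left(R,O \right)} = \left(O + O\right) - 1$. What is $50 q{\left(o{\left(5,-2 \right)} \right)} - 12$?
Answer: $1238$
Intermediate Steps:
$o{\left(R,O \right)} = -1 + 2 O$ ($o{\left(R,O \right)} = 2 O - 1 = -1 + 2 O$)
$50 q{\left(o{\left(5,-2 \right)} \right)} - 12 = 50 \left(-1 + 2 \left(-2\right)\right)^{2} - 12 = 50 \left(-1 - 4\right)^{2} - 12 = 50 \left(-5\right)^{2} - 12 = 50 \cdot 25 - 12 = 1250 - 12 = 1238$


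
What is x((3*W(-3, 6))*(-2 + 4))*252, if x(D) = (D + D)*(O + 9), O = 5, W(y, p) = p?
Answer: 254016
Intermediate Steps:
x(D) = 28*D (x(D) = (D + D)*(5 + 9) = (2*D)*14 = 28*D)
x((3*W(-3, 6))*(-2 + 4))*252 = (28*((3*6)*(-2 + 4)))*252 = (28*(18*2))*252 = (28*36)*252 = 1008*252 = 254016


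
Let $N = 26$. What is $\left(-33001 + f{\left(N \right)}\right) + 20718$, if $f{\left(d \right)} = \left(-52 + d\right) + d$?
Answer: $-12283$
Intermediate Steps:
$f{\left(d \right)} = -52 + 2 d$
$\left(-33001 + f{\left(N \right)}\right) + 20718 = \left(-33001 + \left(-52 + 2 \cdot 26\right)\right) + 20718 = \left(-33001 + \left(-52 + 52\right)\right) + 20718 = \left(-33001 + 0\right) + 20718 = -33001 + 20718 = -12283$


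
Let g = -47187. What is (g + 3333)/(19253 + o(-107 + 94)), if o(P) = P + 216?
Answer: -21927/9728 ≈ -2.2540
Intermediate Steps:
o(P) = 216 + P
(g + 3333)/(19253 + o(-107 + 94)) = (-47187 + 3333)/(19253 + (216 + (-107 + 94))) = -43854/(19253 + (216 - 13)) = -43854/(19253 + 203) = -43854/19456 = -43854*1/19456 = -21927/9728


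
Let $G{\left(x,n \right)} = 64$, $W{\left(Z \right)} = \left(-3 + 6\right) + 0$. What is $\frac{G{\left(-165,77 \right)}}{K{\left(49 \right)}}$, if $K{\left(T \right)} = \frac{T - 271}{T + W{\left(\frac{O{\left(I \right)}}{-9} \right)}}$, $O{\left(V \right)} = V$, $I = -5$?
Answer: $- \frac{1664}{111} \approx -14.991$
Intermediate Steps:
$W{\left(Z \right)} = 3$ ($W{\left(Z \right)} = 3 + 0 = 3$)
$K{\left(T \right)} = \frac{-271 + T}{3 + T}$ ($K{\left(T \right)} = \frac{T - 271}{T + 3} = \frac{-271 + T}{3 + T}$)
$\frac{G{\left(-165,77 \right)}}{K{\left(49 \right)}} = \frac{64}{\frac{1}{3 + 49} \left(-271 + 49\right)} = \frac{64}{\frac{1}{52} \left(-222\right)} = \frac{64}{- \frac{111}{26}} = 64 \left(- \frac{26}{111}\right) = - \frac{1664}{111}$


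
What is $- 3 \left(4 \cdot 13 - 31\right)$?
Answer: $-63$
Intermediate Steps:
$- 3 \left(4 \cdot 13 - 31\right) = - 3 \left(52 - 31\right) = \left(-3\right) 21 = -63$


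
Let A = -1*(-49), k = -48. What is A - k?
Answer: 97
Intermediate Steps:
A = 49
A - k = 49 - 1*(-48) = 49 + 48 = 97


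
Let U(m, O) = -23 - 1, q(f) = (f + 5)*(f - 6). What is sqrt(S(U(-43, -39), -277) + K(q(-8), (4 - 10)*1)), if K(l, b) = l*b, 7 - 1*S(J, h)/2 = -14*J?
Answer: I*sqrt(910) ≈ 30.166*I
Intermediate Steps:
q(f) = (-6 + f)*(5 + f) (q(f) = (5 + f)*(-6 + f) = (-6 + f)*(5 + f))
U(m, O) = -24
S(J, h) = 14 + 28*J (S(J, h) = 14 - (-28)*J = 14 + 28*J)
K(l, b) = b*l
sqrt(S(U(-43, -39), -277) + K(q(-8), (4 - 10)*1)) = sqrt((14 + 28*(-24)) + ((4 - 10)*1)*(-30 + (-8)**2 - 1*(-8))) = sqrt((14 - 672) + (-6*1)*(-30 + 64 + 8)) = sqrt(-658 - 6*42) = sqrt(-658 - 252) = sqrt(-910) = I*sqrt(910)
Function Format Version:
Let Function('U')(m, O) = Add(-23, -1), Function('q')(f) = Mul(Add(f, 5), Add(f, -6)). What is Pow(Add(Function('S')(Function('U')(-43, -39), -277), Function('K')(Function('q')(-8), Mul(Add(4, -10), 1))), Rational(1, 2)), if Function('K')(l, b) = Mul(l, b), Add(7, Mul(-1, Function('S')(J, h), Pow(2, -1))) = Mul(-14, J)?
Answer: Mul(I, Pow(910, Rational(1, 2))) ≈ Mul(30.166, I)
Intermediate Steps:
Function('q')(f) = Mul(Add(-6, f), Add(5, f)) (Function('q')(f) = Mul(Add(5, f), Add(-6, f)) = Mul(Add(-6, f), Add(5, f)))
Function('U')(m, O) = -24
Function('S')(J, h) = Add(14, Mul(28, J)) (Function('S')(J, h) = Add(14, Mul(-2, Mul(-14, J))) = Add(14, Mul(28, J)))
Function('K')(l, b) = Mul(b, l)
Pow(Add(Function('S')(Function('U')(-43, -39), -277), Function('K')(Function('q')(-8), Mul(Add(4, -10), 1))), Rational(1, 2)) = Pow(Add(Add(14, Mul(28, -24)), Mul(Mul(Add(4, -10), 1), Add(-30, Pow(-8, 2), Mul(-1, -8)))), Rational(1, 2)) = Pow(Add(Add(14, -672), Mul(Mul(-6, 1), Add(-30, 64, 8))), Rational(1, 2)) = Pow(Add(-658, Mul(-6, 42)), Rational(1, 2)) = Pow(Add(-658, -252), Rational(1, 2)) = Pow(-910, Rational(1, 2)) = Mul(I, Pow(910, Rational(1, 2)))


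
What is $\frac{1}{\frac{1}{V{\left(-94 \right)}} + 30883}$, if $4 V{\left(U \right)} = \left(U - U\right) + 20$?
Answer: $\frac{5}{154416} \approx 3.238 \cdot 10^{-5}$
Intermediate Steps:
$V{\left(U \right)} = 5$ ($V{\left(U \right)} = \frac{\left(U - U\right) + 20}{4} = \frac{0 + 20}{4} = \frac{1}{4} \cdot 20 = 5$)
$\frac{1}{\frac{1}{V{\left(-94 \right)}} + 30883} = \frac{1}{\frac{1}{5} + 30883} = \frac{1}{\frac{154416}{5}} = \frac{5}{154416}$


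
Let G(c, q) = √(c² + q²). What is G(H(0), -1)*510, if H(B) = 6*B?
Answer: 510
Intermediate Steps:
G(H(0), -1)*510 = √((6*0)² + (-1)²)*510 = √(0² + 1)*510 = √(0 + 1)*510 = √1*510 = 1*510 = 510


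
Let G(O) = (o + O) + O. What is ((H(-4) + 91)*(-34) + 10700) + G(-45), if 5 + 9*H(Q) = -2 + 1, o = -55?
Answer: 22451/3 ≈ 7483.7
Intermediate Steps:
G(O) = -55 + 2*O (G(O) = (-55 + O) + O = -55 + 2*O)
H(Q) = -2/3 (H(Q) = -5/9 + (-2 + 1)/9 = -5/9 + (1/9)*(-1) = -5/9 - 1/9 = -2/3)
((H(-4) + 91)*(-34) + 10700) + G(-45) = ((-2/3 + 91)*(-34) + 10700) + (-55 + 2*(-45)) = ((271/3)*(-34) + 10700) + (-55 - 90) = (-9214/3 + 10700) - 145 = 22886/3 - 145 = 22451/3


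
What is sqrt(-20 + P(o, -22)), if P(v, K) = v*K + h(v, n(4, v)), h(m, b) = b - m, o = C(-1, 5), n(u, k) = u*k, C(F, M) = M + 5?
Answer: I*sqrt(210) ≈ 14.491*I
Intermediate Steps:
C(F, M) = 5 + M
n(u, k) = k*u
o = 10 (o = 5 + 5 = 10)
P(v, K) = 3*v + K*v (P(v, K) = v*K + (v*4 - v) = K*v + (4*v - v) = K*v + 3*v = 3*v + K*v)
sqrt(-20 + P(o, -22)) = sqrt(-20 + 10*(3 - 22)) = sqrt(-20 + 10*(-19)) = sqrt(-20 - 190) = sqrt(-210) = I*sqrt(210)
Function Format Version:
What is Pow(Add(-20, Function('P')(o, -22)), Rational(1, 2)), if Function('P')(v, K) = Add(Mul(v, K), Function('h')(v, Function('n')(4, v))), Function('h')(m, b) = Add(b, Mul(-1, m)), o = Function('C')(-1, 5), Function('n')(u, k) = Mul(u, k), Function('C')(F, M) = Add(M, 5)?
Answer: Mul(I, Pow(210, Rational(1, 2))) ≈ Mul(14.491, I)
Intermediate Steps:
Function('C')(F, M) = Add(5, M)
Function('n')(u, k) = Mul(k, u)
o = 10 (o = Add(5, 5) = 10)
Function('P')(v, K) = Add(Mul(3, v), Mul(K, v)) (Function('P')(v, K) = Add(Mul(v, K), Add(Mul(v, 4), Mul(-1, v))) = Add(Mul(K, v), Add(Mul(4, v), Mul(-1, v))) = Add(Mul(K, v), Mul(3, v)) = Add(Mul(3, v), Mul(K, v)))
Pow(Add(-20, Function('P')(o, -22)), Rational(1, 2)) = Pow(Add(-20, Mul(10, Add(3, -22))), Rational(1, 2)) = Pow(Add(-20, Mul(10, -19)), Rational(1, 2)) = Pow(Add(-20, -190), Rational(1, 2)) = Pow(-210, Rational(1, 2)) = Mul(I, Pow(210, Rational(1, 2)))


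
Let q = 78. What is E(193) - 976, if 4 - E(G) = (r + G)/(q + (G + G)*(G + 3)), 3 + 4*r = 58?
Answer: -294454619/302936 ≈ -972.00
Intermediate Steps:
r = 55/4 (r = -¾ + (¼)*58 = -¾ + 29/2 = 55/4 ≈ 13.750)
E(G) = 4 - (55/4 + G)/(78 + 2*G*(3 + G)) (E(G) = 4 - (55/4 + G)/(78 + (G + G)*(G + 3)) = 4 - (55/4 + G)/(78 + (2*G)*(3 + G)) = 4 - (55/4 + G)/(78 + 2*G*(3 + G)))
E(193) - 976 = (1193 + 32*193² + 92*193)/(8*(39 + 193² + 3*193)) - 976 = (1193 + 32*37249 + 17756)/(8*(39 + 37249 + 579)) - 976 = (⅛)*(1193 + 1191968 + 17756)/37867 - 976 = (⅛)*(1/37867)*1210917 - 976 = 1210917/302936 - 976 = -294454619/302936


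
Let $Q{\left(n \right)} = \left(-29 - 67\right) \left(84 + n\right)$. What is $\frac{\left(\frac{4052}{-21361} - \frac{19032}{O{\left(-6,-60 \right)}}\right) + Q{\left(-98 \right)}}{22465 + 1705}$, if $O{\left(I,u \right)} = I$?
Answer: $\frac{48231112}{258147685} \approx 0.18684$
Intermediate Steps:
$Q{\left(n \right)} = -8064 - 96 n$ ($Q{\left(n \right)} = - 96 \left(84 + n\right) = -8064 - 96 n$)
$\frac{\left(\frac{4052}{-21361} - \frac{19032}{O{\left(-6,-60 \right)}}\right) + Q{\left(-98 \right)}}{22465 + 1705} = \frac{\left(\frac{4052}{-21361} - \frac{19032}{-6}\right) - -1344}{22465 + 1705} = \frac{\left(4052 \left(- \frac{1}{21361}\right) - -3172\right) + \left(-8064 + 9408\right)}{24170} = \left(\left(- \frac{4052}{21361} + 3172\right) + 1344\right) \frac{1}{24170} = \left(\frac{67753040}{21361} + 1344\right) \frac{1}{24170} = \frac{96462224}{21361} \cdot \frac{1}{24170} = \frac{48231112}{258147685}$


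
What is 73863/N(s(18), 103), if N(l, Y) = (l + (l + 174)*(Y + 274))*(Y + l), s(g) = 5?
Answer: 8207/809856 ≈ 0.010134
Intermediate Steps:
N(l, Y) = (Y + l)*(l + (174 + l)*(274 + Y)) (N(l, Y) = (l + (174 + l)*(274 + Y))*(Y + l) = (Y + l)*(l + (174 + l)*(274 + Y)))
73863/N(s(18), 103) = 73863/(174*103**2 + 275*5**2 + 47676*103 + 47676*5 + 103*5**2 + 5*103**2 + 449*103*5) = 73863/(174*10609 + 275*25 + 4910628 + 238380 + 103*25 + 5*10609 + 231235) = 73863/(1845966 + 6875 + 4910628 + 238380 + 2575 + 53045 + 231235) = 73863/7288704 = 73863*(1/7288704) = 8207/809856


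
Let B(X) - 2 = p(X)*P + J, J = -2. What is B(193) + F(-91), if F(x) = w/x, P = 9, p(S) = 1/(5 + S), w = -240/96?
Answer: 73/1001 ≈ 0.072927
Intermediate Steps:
w = -5/2 (w = -240*1/96 = -5/2 ≈ -2.5000)
F(x) = -5/(2*x)
B(X) = 9/(5 + X) (B(X) = 2 + (9/(5 + X) - 2) = 2 + (-2 + 9/(5 + X)) = 9/(5 + X))
B(193) + F(-91) = 9/(5 + 193) - 5/2/(-91) = 9/198 - 5/2*(-1/91) = 9*(1/198) + 5/182 = 1/22 + 5/182 = 73/1001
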